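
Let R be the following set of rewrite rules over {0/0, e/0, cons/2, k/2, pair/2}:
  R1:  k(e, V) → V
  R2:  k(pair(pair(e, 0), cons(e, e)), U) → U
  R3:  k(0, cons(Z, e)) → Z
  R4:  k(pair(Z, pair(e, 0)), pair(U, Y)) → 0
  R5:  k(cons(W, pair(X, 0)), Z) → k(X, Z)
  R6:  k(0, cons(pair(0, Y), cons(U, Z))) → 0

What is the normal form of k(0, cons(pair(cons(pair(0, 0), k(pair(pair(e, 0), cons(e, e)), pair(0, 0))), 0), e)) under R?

pair(cons(pair(0, 0), pair(0, 0)), 0)

1. k(0, cons(pair(cons(pair(0, 0), k(pair(pair(e, 0), cons(e, e)), pair(0, 0))), 0), e))  →  pair(cons(pair(0, 0), k(pair(pair(e, 0), cons(e, e)), pair(0, 0))), 0)   [R3 at ε]
2. pair(cons(pair(0, 0), k(pair(pair(e, 0), cons(e, e)), pair(0, 0))), 0)  →  pair(cons(pair(0, 0), pair(0, 0)), 0)   [R2 at 1.2]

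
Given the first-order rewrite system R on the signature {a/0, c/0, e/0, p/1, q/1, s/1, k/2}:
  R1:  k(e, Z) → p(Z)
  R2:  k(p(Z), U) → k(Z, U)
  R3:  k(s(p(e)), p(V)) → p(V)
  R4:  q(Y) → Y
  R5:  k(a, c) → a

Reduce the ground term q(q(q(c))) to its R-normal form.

c

1. q(q(q(c)))  →  q(q(c))   [R4 at ε]
2. q(q(c))  →  q(c)   [R4 at ε]
3. q(c)  →  c   [R4 at ε]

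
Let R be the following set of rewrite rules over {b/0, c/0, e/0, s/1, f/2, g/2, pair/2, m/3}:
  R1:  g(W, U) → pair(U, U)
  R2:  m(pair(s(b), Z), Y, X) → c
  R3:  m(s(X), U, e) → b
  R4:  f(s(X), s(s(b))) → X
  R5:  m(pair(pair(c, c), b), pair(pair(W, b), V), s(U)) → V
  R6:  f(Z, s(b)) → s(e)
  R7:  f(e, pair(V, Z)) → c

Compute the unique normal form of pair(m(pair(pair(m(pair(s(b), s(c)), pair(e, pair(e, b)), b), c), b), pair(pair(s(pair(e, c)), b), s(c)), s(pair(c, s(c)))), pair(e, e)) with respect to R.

1. pair(m(pair(pair(m(pair(s(b), s(c)), pair(e, pair(e, b)), b), c), b), pair(pair(s(pair(e, c)), b), s(c)), s(pair(c, s(c)))), pair(e, e))  →  pair(m(pair(pair(c, c), b), pair(pair(s(pair(e, c)), b), s(c)), s(pair(c, s(c)))), pair(e, e))   [R2 at 1.1.1.1]
2. pair(m(pair(pair(c, c), b), pair(pair(s(pair(e, c)), b), s(c)), s(pair(c, s(c)))), pair(e, e))  →  pair(s(c), pair(e, e))   [R5 at 1]

pair(s(c), pair(e, e))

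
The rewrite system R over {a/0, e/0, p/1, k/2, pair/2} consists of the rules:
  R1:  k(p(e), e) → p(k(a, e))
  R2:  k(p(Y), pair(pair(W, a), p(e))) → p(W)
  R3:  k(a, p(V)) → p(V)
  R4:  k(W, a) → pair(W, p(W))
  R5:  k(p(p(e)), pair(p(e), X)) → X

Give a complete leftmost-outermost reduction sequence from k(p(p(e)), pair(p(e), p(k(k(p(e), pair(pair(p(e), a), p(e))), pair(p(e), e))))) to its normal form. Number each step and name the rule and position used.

1. k(p(p(e)), pair(p(e), p(k(k(p(e), pair(pair(p(e), a), p(e))), pair(p(e), e)))))  →  p(k(k(p(e), pair(pair(p(e), a), p(e))), pair(p(e), e)))   [R5 at ε]
2. p(k(k(p(e), pair(pair(p(e), a), p(e))), pair(p(e), e)))  →  p(k(p(p(e)), pair(p(e), e)))   [R2 at 1.1]
3. p(k(p(p(e)), pair(p(e), e)))  →  p(e)   [R5 at 1]

p(e)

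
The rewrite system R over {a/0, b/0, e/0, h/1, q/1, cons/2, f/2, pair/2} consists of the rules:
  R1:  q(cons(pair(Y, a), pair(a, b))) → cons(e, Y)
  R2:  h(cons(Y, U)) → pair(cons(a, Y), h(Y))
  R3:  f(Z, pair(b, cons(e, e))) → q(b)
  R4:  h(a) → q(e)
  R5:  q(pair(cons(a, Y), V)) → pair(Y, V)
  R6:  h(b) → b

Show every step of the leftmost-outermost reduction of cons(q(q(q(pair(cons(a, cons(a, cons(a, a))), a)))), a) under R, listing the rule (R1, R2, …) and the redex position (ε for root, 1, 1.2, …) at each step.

1. cons(q(q(q(pair(cons(a, cons(a, cons(a, a))), a)))), a)  →  cons(q(q(pair(cons(a, cons(a, a)), a))), a)   [R5 at 1.1.1]
2. cons(q(q(pair(cons(a, cons(a, a)), a))), a)  →  cons(q(pair(cons(a, a), a)), a)   [R5 at 1.1]
3. cons(q(pair(cons(a, a), a)), a)  →  cons(pair(a, a), a)   [R5 at 1]

cons(pair(a, a), a)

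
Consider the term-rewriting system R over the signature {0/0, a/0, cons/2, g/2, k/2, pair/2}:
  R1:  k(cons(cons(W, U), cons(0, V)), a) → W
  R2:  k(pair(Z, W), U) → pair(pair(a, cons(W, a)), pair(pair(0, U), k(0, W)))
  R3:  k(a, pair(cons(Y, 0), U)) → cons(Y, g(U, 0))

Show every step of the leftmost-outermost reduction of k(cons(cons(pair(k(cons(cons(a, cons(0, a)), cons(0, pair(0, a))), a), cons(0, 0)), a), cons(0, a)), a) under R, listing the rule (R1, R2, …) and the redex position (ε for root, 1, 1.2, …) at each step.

1. k(cons(cons(pair(k(cons(cons(a, cons(0, a)), cons(0, pair(0, a))), a), cons(0, 0)), a), cons(0, a)), a)  →  pair(k(cons(cons(a, cons(0, a)), cons(0, pair(0, a))), a), cons(0, 0))   [R1 at ε]
2. pair(k(cons(cons(a, cons(0, a)), cons(0, pair(0, a))), a), cons(0, 0))  →  pair(a, cons(0, 0))   [R1 at 1]

pair(a, cons(0, 0))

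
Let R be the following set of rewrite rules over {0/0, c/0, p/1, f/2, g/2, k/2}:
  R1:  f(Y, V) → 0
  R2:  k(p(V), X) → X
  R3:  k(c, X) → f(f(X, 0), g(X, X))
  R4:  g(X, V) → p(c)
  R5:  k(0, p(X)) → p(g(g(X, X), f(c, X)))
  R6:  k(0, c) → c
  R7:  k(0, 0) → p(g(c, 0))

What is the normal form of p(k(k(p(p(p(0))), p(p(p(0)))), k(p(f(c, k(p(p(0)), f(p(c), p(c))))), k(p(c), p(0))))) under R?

1. p(k(k(p(p(p(0))), p(p(p(0)))), k(p(f(c, k(p(p(0)), f(p(c), p(c))))), k(p(c), p(0)))))  →  p(k(p(p(p(0))), k(p(f(c, k(p(p(0)), f(p(c), p(c))))), k(p(c), p(0)))))   [R2 at 1.1]
2. p(k(p(p(p(0))), k(p(f(c, k(p(p(0)), f(p(c), p(c))))), k(p(c), p(0)))))  →  p(k(p(f(c, k(p(p(0)), f(p(c), p(c))))), k(p(c), p(0))))   [R2 at 1]
3. p(k(p(f(c, k(p(p(0)), f(p(c), p(c))))), k(p(c), p(0))))  →  p(k(p(c), p(0)))   [R2 at 1]
4. p(k(p(c), p(0)))  →  p(p(0))   [R2 at 1]

p(p(0))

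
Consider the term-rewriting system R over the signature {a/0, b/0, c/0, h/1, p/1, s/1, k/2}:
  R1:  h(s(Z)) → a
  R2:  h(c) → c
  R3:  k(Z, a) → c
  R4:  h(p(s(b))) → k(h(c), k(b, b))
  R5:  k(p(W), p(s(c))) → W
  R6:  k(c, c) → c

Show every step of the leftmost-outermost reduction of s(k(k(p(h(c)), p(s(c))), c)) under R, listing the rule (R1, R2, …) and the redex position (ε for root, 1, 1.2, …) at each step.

s(c)

1. s(k(k(p(h(c)), p(s(c))), c))  →  s(k(h(c), c))   [R5 at 1.1]
2. s(k(h(c), c))  →  s(k(c, c))   [R2 at 1.1]
3. s(k(c, c))  →  s(c)   [R6 at 1]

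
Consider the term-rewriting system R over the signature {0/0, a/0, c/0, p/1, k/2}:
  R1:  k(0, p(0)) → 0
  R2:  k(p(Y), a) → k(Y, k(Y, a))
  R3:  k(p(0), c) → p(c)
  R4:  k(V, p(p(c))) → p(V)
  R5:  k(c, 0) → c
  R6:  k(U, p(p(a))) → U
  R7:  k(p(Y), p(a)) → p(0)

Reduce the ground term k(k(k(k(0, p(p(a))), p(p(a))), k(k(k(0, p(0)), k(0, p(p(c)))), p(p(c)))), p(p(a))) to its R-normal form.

1. k(k(k(k(0, p(p(a))), p(p(a))), k(k(k(0, p(0)), k(0, p(p(c)))), p(p(c)))), p(p(a)))  →  k(k(k(0, p(p(a))), p(p(a))), k(k(k(0, p(0)), k(0, p(p(c)))), p(p(c))))   [R6 at ε]
2. k(k(k(0, p(p(a))), p(p(a))), k(k(k(0, p(0)), k(0, p(p(c)))), p(p(c))))  →  k(k(0, p(p(a))), k(k(k(0, p(0)), k(0, p(p(c)))), p(p(c))))   [R6 at 1]
3. k(k(0, p(p(a))), k(k(k(0, p(0)), k(0, p(p(c)))), p(p(c))))  →  k(0, k(k(k(0, p(0)), k(0, p(p(c)))), p(p(c))))   [R6 at 1]
4. k(0, k(k(k(0, p(0)), k(0, p(p(c)))), p(p(c))))  →  k(0, p(k(k(0, p(0)), k(0, p(p(c))))))   [R4 at 2]
5. k(0, p(k(k(0, p(0)), k(0, p(p(c))))))  →  k(0, p(k(0, k(0, p(p(c))))))   [R1 at 2.1.1]
6. k(0, p(k(0, k(0, p(p(c))))))  →  k(0, p(k(0, p(0))))   [R4 at 2.1.2]
7. k(0, p(k(0, p(0))))  →  k(0, p(0))   [R1 at 2.1]
8. k(0, p(0))  →  0   [R1 at ε]

0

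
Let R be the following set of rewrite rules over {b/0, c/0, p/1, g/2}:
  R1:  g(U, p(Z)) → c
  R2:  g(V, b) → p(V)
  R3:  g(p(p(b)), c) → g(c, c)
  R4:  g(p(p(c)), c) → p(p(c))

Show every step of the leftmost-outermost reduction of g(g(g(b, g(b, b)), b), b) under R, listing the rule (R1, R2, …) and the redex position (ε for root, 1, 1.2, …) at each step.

p(p(c))

1. g(g(g(b, g(b, b)), b), b)  →  p(g(g(b, g(b, b)), b))   [R2 at ε]
2. p(g(g(b, g(b, b)), b))  →  p(p(g(b, g(b, b))))   [R2 at 1]
3. p(p(g(b, g(b, b))))  →  p(p(g(b, p(b))))   [R2 at 1.1.2]
4. p(p(g(b, p(b))))  →  p(p(c))   [R1 at 1.1]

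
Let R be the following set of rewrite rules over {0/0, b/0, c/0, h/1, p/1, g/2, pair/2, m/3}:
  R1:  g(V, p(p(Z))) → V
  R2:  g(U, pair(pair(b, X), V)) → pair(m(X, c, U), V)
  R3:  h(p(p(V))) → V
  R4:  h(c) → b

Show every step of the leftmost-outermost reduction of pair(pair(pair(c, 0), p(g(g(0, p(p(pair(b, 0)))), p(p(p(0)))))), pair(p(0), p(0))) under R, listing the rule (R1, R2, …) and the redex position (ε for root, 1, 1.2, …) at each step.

1. pair(pair(pair(c, 0), p(g(g(0, p(p(pair(b, 0)))), p(p(p(0)))))), pair(p(0), p(0)))  →  pair(pair(pair(c, 0), p(g(0, p(p(pair(b, 0)))))), pair(p(0), p(0)))   [R1 at 1.2.1]
2. pair(pair(pair(c, 0), p(g(0, p(p(pair(b, 0)))))), pair(p(0), p(0)))  →  pair(pair(pair(c, 0), p(0)), pair(p(0), p(0)))   [R1 at 1.2.1]

pair(pair(pair(c, 0), p(0)), pair(p(0), p(0)))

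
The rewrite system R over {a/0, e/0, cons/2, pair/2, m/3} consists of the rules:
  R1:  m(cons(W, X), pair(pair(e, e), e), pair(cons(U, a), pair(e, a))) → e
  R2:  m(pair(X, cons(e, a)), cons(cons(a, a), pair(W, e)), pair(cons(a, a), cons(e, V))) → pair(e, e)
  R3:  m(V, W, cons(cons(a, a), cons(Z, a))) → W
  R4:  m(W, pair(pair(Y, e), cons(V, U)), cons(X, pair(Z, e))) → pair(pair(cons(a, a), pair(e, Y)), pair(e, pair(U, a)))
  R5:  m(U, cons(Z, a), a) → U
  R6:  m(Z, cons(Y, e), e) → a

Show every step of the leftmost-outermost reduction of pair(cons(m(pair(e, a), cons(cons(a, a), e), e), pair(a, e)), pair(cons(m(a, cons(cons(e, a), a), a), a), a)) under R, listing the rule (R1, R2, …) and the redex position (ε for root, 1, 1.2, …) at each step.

1. pair(cons(m(pair(e, a), cons(cons(a, a), e), e), pair(a, e)), pair(cons(m(a, cons(cons(e, a), a), a), a), a))  →  pair(cons(a, pair(a, e)), pair(cons(m(a, cons(cons(e, a), a), a), a), a))   [R6 at 1.1]
2. pair(cons(a, pair(a, e)), pair(cons(m(a, cons(cons(e, a), a), a), a), a))  →  pair(cons(a, pair(a, e)), pair(cons(a, a), a))   [R5 at 2.1.1]

pair(cons(a, pair(a, e)), pair(cons(a, a), a))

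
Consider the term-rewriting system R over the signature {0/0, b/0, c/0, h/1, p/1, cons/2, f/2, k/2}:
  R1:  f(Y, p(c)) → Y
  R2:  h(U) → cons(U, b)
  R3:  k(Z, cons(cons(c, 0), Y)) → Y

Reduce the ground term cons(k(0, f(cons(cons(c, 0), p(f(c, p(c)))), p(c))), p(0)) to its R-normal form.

cons(p(c), p(0))

1. cons(k(0, f(cons(cons(c, 0), p(f(c, p(c)))), p(c))), p(0))  →  cons(k(0, cons(cons(c, 0), p(f(c, p(c))))), p(0))   [R1 at 1.2]
2. cons(k(0, cons(cons(c, 0), p(f(c, p(c))))), p(0))  →  cons(p(f(c, p(c))), p(0))   [R3 at 1]
3. cons(p(f(c, p(c))), p(0))  →  cons(p(c), p(0))   [R1 at 1.1]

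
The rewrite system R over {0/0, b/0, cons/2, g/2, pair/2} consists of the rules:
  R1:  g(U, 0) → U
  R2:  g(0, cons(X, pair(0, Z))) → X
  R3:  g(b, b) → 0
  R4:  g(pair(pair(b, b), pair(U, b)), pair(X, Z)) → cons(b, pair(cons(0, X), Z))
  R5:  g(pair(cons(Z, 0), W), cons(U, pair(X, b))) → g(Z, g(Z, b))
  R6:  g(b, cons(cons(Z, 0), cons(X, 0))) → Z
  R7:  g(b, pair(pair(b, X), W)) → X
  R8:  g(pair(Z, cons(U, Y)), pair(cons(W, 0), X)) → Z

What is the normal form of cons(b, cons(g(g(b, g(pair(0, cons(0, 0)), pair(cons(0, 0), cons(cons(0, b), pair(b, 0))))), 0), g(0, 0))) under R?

cons(b, cons(b, 0))

1. cons(b, cons(g(g(b, g(pair(0, cons(0, 0)), pair(cons(0, 0), cons(cons(0, b), pair(b, 0))))), 0), g(0, 0)))  →  cons(b, cons(g(b, g(pair(0, cons(0, 0)), pair(cons(0, 0), cons(cons(0, b), pair(b, 0))))), g(0, 0)))   [R1 at 2.1]
2. cons(b, cons(g(b, g(pair(0, cons(0, 0)), pair(cons(0, 0), cons(cons(0, b), pair(b, 0))))), g(0, 0)))  →  cons(b, cons(g(b, 0), g(0, 0)))   [R8 at 2.1.2]
3. cons(b, cons(g(b, 0), g(0, 0)))  →  cons(b, cons(b, g(0, 0)))   [R1 at 2.1]
4. cons(b, cons(b, g(0, 0)))  →  cons(b, cons(b, 0))   [R1 at 2.2]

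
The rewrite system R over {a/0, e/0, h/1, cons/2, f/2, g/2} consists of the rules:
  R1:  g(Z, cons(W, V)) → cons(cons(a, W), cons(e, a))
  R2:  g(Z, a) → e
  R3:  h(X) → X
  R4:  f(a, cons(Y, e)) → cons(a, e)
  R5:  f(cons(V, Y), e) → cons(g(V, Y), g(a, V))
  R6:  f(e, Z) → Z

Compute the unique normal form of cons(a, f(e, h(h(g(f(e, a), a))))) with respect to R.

cons(a, e)

1. cons(a, f(e, h(h(g(f(e, a), a)))))  →  cons(a, h(h(g(f(e, a), a))))   [R6 at 2]
2. cons(a, h(h(g(f(e, a), a))))  →  cons(a, h(g(f(e, a), a)))   [R3 at 2]
3. cons(a, h(g(f(e, a), a)))  →  cons(a, g(f(e, a), a))   [R3 at 2]
4. cons(a, g(f(e, a), a))  →  cons(a, e)   [R2 at 2]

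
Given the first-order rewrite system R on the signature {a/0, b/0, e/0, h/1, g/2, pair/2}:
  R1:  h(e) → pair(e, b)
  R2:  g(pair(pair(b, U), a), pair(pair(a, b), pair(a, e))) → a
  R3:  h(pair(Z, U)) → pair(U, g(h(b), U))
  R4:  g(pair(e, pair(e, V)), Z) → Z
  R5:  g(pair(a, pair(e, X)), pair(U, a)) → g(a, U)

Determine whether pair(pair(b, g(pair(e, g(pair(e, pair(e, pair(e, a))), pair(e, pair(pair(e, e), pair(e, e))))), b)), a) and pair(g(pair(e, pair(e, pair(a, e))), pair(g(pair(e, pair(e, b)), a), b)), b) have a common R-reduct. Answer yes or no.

Reduce t₁ = pair(pair(b, g(pair(e, g(pair(e, pair(e, pair(e, a))), pair(e, pair(pair(e, e), pair(e, e))))), b)), a):
1. pair(pair(b, g(pair(e, g(pair(e, pair(e, pair(e, a))), pair(e, pair(pair(e, e), pair(e, e))))), b)), a)  →  pair(pair(b, g(pair(e, pair(e, pair(pair(e, e), pair(e, e)))), b)), a)   [R4 at 1.2.1.2]
2. pair(pair(b, g(pair(e, pair(e, pair(pair(e, e), pair(e, e)))), b)), a)  →  pair(pair(b, b), a)   [R4 at 1.2]

Reduce t₂ = pair(g(pair(e, pair(e, pair(a, e))), pair(g(pair(e, pair(e, b)), a), b)), b):
1. pair(g(pair(e, pair(e, pair(a, e))), pair(g(pair(e, pair(e, b)), a), b)), b)  →  pair(pair(g(pair(e, pair(e, b)), a), b), b)   [R4 at 1]
2. pair(pair(g(pair(e, pair(e, b)), a), b), b)  →  pair(pair(a, b), b)   [R4 at 1.1]

no — NF(t₁) = pair(pair(b, b), a), NF(t₂) = pair(pair(a, b), b)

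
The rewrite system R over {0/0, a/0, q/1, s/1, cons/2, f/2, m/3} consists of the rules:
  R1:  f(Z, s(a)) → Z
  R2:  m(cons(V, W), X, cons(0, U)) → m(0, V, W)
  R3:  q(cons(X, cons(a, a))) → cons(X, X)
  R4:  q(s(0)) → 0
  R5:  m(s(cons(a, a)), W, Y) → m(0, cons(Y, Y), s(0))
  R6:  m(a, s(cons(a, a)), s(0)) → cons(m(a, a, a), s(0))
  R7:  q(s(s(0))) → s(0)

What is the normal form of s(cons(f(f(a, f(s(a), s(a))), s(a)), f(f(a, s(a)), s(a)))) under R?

s(cons(a, a))

1. s(cons(f(f(a, f(s(a), s(a))), s(a)), f(f(a, s(a)), s(a))))  →  s(cons(f(a, f(s(a), s(a))), f(f(a, s(a)), s(a))))   [R1 at 1.1]
2. s(cons(f(a, f(s(a), s(a))), f(f(a, s(a)), s(a))))  →  s(cons(f(a, s(a)), f(f(a, s(a)), s(a))))   [R1 at 1.1.2]
3. s(cons(f(a, s(a)), f(f(a, s(a)), s(a))))  →  s(cons(a, f(f(a, s(a)), s(a))))   [R1 at 1.1]
4. s(cons(a, f(f(a, s(a)), s(a))))  →  s(cons(a, f(a, s(a))))   [R1 at 1.2]
5. s(cons(a, f(a, s(a))))  →  s(cons(a, a))   [R1 at 1.2]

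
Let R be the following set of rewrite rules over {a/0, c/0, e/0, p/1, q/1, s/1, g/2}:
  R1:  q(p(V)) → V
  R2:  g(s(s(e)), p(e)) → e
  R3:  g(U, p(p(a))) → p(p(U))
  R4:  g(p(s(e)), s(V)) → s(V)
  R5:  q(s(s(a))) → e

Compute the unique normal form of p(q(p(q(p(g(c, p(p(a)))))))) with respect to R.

p(p(p(c)))

1. p(q(p(q(p(g(c, p(p(a))))))))  →  p(q(p(g(c, p(p(a))))))   [R1 at 1]
2. p(q(p(g(c, p(p(a))))))  →  p(g(c, p(p(a))))   [R1 at 1]
3. p(g(c, p(p(a))))  →  p(p(p(c)))   [R3 at 1]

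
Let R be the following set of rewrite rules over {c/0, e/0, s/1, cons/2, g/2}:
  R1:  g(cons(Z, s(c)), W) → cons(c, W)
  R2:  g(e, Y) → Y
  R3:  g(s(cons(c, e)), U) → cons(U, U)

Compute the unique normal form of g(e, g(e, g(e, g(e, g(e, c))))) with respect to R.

1. g(e, g(e, g(e, g(e, g(e, c)))))  →  g(e, g(e, g(e, g(e, c))))   [R2 at ε]
2. g(e, g(e, g(e, g(e, c))))  →  g(e, g(e, g(e, c)))   [R2 at ε]
3. g(e, g(e, g(e, c)))  →  g(e, g(e, c))   [R2 at ε]
4. g(e, g(e, c))  →  g(e, c)   [R2 at ε]
5. g(e, c)  →  c   [R2 at ε]

c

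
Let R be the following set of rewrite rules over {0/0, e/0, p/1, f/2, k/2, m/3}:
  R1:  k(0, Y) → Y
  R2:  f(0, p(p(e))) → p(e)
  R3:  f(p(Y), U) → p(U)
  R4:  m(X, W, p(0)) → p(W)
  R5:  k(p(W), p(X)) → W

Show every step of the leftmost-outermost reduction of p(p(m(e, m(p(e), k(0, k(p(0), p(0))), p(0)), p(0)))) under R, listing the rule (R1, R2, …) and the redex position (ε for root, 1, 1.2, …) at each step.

1. p(p(m(e, m(p(e), k(0, k(p(0), p(0))), p(0)), p(0))))  →  p(p(p(m(p(e), k(0, k(p(0), p(0))), p(0)))))   [R4 at 1.1]
2. p(p(p(m(p(e), k(0, k(p(0), p(0))), p(0)))))  →  p(p(p(p(k(0, k(p(0), p(0)))))))   [R4 at 1.1.1]
3. p(p(p(p(k(0, k(p(0), p(0)))))))  →  p(p(p(p(k(p(0), p(0))))))   [R1 at 1.1.1.1]
4. p(p(p(p(k(p(0), p(0))))))  →  p(p(p(p(0))))   [R5 at 1.1.1.1]

p(p(p(p(0))))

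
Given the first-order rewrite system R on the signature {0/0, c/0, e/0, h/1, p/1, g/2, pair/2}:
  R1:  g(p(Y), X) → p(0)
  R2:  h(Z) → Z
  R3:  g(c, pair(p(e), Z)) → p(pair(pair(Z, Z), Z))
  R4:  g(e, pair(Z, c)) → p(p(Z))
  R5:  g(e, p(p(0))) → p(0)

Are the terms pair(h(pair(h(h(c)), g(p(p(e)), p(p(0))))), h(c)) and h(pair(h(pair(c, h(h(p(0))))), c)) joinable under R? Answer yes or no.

Reduce t₁ = pair(h(pair(h(h(c)), g(p(p(e)), p(p(0))))), h(c)):
1. pair(h(pair(h(h(c)), g(p(p(e)), p(p(0))))), h(c))  →  pair(pair(h(h(c)), g(p(p(e)), p(p(0)))), h(c))   [R2 at 1]
2. pair(pair(h(h(c)), g(p(p(e)), p(p(0)))), h(c))  →  pair(pair(h(c), g(p(p(e)), p(p(0)))), h(c))   [R2 at 1.1]
3. pair(pair(h(c), g(p(p(e)), p(p(0)))), h(c))  →  pair(pair(c, g(p(p(e)), p(p(0)))), h(c))   [R2 at 1.1]
4. pair(pair(c, g(p(p(e)), p(p(0)))), h(c))  →  pair(pair(c, p(0)), h(c))   [R1 at 1.2]
5. pair(pair(c, p(0)), h(c))  →  pair(pair(c, p(0)), c)   [R2 at 2]

Reduce t₂ = h(pair(h(pair(c, h(h(p(0))))), c)):
1. h(pair(h(pair(c, h(h(p(0))))), c))  →  pair(h(pair(c, h(h(p(0))))), c)   [R2 at ε]
2. pair(h(pair(c, h(h(p(0))))), c)  →  pair(pair(c, h(h(p(0)))), c)   [R2 at 1]
3. pair(pair(c, h(h(p(0)))), c)  →  pair(pair(c, h(p(0))), c)   [R2 at 1.2]
4. pair(pair(c, h(p(0))), c)  →  pair(pair(c, p(0)), c)   [R2 at 1.2]

yes — NF(t₁) = pair(pair(c, p(0)), c), NF(t₂) = pair(pair(c, p(0)), c)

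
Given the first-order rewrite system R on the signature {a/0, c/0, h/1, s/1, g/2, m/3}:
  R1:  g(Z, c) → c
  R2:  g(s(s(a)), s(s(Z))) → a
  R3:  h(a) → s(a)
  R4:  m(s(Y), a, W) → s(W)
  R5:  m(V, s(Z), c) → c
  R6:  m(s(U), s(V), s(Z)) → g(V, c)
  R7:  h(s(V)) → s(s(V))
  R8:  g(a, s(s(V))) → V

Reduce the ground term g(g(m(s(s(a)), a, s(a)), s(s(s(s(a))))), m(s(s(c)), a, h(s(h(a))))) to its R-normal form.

s(s(a))

1. g(g(m(s(s(a)), a, s(a)), s(s(s(s(a))))), m(s(s(c)), a, h(s(h(a)))))  →  g(g(s(s(a)), s(s(s(s(a))))), m(s(s(c)), a, h(s(h(a)))))   [R4 at 1.1]
2. g(g(s(s(a)), s(s(s(s(a))))), m(s(s(c)), a, h(s(h(a)))))  →  g(a, m(s(s(c)), a, h(s(h(a)))))   [R2 at 1]
3. g(a, m(s(s(c)), a, h(s(h(a)))))  →  g(a, s(h(s(h(a)))))   [R4 at 2]
4. g(a, s(h(s(h(a)))))  →  g(a, s(s(s(h(a)))))   [R7 at 2.1]
5. g(a, s(s(s(h(a)))))  →  s(h(a))   [R8 at ε]
6. s(h(a))  →  s(s(a))   [R3 at 1]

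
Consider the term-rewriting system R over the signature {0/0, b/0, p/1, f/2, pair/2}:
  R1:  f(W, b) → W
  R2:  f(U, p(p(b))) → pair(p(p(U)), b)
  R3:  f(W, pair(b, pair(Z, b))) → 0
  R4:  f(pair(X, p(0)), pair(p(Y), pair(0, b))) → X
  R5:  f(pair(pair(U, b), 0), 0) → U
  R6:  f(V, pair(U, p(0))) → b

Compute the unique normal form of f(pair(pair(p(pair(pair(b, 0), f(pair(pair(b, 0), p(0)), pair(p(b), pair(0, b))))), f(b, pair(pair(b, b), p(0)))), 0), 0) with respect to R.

p(pair(pair(b, 0), pair(b, 0)))

1. f(pair(pair(p(pair(pair(b, 0), f(pair(pair(b, 0), p(0)), pair(p(b), pair(0, b))))), f(b, pair(pair(b, b), p(0)))), 0), 0)  →  f(pair(pair(p(pair(pair(b, 0), pair(b, 0))), f(b, pair(pair(b, b), p(0)))), 0), 0)   [R4 at 1.1.1.1.2]
2. f(pair(pair(p(pair(pair(b, 0), pair(b, 0))), f(b, pair(pair(b, b), p(0)))), 0), 0)  →  f(pair(pair(p(pair(pair(b, 0), pair(b, 0))), b), 0), 0)   [R6 at 1.1.2]
3. f(pair(pair(p(pair(pair(b, 0), pair(b, 0))), b), 0), 0)  →  p(pair(pair(b, 0), pair(b, 0)))   [R5 at ε]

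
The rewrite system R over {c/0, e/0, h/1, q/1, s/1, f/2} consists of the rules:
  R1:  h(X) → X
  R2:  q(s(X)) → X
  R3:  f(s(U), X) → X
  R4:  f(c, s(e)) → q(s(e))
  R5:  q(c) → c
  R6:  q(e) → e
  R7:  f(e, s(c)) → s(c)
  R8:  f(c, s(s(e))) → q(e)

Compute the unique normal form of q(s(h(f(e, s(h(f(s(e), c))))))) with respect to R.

s(c)

1. q(s(h(f(e, s(h(f(s(e), c)))))))  →  h(f(e, s(h(f(s(e), c)))))   [R2 at ε]
2. h(f(e, s(h(f(s(e), c)))))  →  f(e, s(h(f(s(e), c))))   [R1 at ε]
3. f(e, s(h(f(s(e), c))))  →  f(e, s(f(s(e), c)))   [R1 at 2.1]
4. f(e, s(f(s(e), c)))  →  f(e, s(c))   [R3 at 2.1]
5. f(e, s(c))  →  s(c)   [R7 at ε]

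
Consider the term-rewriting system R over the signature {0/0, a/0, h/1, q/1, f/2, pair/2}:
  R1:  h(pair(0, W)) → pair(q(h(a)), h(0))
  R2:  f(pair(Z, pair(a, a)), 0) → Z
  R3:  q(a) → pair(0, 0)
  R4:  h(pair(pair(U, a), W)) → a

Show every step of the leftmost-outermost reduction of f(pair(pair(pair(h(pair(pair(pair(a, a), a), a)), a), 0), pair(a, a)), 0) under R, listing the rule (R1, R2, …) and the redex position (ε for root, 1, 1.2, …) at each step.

1. f(pair(pair(pair(h(pair(pair(pair(a, a), a), a)), a), 0), pair(a, a)), 0)  →  pair(pair(h(pair(pair(pair(a, a), a), a)), a), 0)   [R2 at ε]
2. pair(pair(h(pair(pair(pair(a, a), a), a)), a), 0)  →  pair(pair(a, a), 0)   [R4 at 1.1]

pair(pair(a, a), 0)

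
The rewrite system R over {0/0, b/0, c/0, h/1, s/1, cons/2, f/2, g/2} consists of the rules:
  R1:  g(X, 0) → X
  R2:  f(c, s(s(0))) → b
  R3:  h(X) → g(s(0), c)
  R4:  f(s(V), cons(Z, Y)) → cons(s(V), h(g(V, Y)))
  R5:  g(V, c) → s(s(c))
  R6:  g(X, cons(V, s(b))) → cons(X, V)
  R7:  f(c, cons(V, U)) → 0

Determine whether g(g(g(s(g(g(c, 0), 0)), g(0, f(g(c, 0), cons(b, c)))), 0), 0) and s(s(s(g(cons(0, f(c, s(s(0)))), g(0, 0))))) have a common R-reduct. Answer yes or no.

Reduce t₁ = g(g(g(s(g(g(c, 0), 0)), g(0, f(g(c, 0), cons(b, c)))), 0), 0):
1. g(g(g(s(g(g(c, 0), 0)), g(0, f(g(c, 0), cons(b, c)))), 0), 0)  →  g(g(s(g(g(c, 0), 0)), g(0, f(g(c, 0), cons(b, c)))), 0)   [R1 at ε]
2. g(g(s(g(g(c, 0), 0)), g(0, f(g(c, 0), cons(b, c)))), 0)  →  g(s(g(g(c, 0), 0)), g(0, f(g(c, 0), cons(b, c))))   [R1 at ε]
3. g(s(g(g(c, 0), 0)), g(0, f(g(c, 0), cons(b, c))))  →  g(s(g(c, 0)), g(0, f(g(c, 0), cons(b, c))))   [R1 at 1.1]
4. g(s(g(c, 0)), g(0, f(g(c, 0), cons(b, c))))  →  g(s(c), g(0, f(g(c, 0), cons(b, c))))   [R1 at 1.1]
5. g(s(c), g(0, f(g(c, 0), cons(b, c))))  →  g(s(c), g(0, f(c, cons(b, c))))   [R1 at 2.2.1]
6. g(s(c), g(0, f(c, cons(b, c))))  →  g(s(c), g(0, 0))   [R7 at 2.2]
7. g(s(c), g(0, 0))  →  g(s(c), 0)   [R1 at 2]
8. g(s(c), 0)  →  s(c)   [R1 at ε]

Reduce t₂ = s(s(s(g(cons(0, f(c, s(s(0)))), g(0, 0))))):
1. s(s(s(g(cons(0, f(c, s(s(0)))), g(0, 0)))))  →  s(s(s(g(cons(0, b), g(0, 0)))))   [R2 at 1.1.1.1.2]
2. s(s(s(g(cons(0, b), g(0, 0)))))  →  s(s(s(g(cons(0, b), 0))))   [R1 at 1.1.1.2]
3. s(s(s(g(cons(0, b), 0))))  →  s(s(s(cons(0, b))))   [R1 at 1.1.1]

no — NF(t₁) = s(c), NF(t₂) = s(s(s(cons(0, b))))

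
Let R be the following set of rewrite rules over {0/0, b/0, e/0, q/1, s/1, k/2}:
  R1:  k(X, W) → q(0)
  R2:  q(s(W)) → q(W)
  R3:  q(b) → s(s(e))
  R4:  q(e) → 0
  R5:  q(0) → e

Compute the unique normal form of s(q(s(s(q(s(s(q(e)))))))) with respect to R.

s(0)

1. s(q(s(s(q(s(s(q(e))))))))  →  s(q(s(q(s(s(q(e)))))))   [R2 at 1]
2. s(q(s(q(s(s(q(e)))))))  →  s(q(q(s(s(q(e))))))   [R2 at 1]
3. s(q(q(s(s(q(e))))))  →  s(q(q(s(q(e)))))   [R2 at 1.1]
4. s(q(q(s(q(e)))))  →  s(q(q(q(e))))   [R2 at 1.1]
5. s(q(q(q(e))))  →  s(q(q(0)))   [R4 at 1.1.1]
6. s(q(q(0)))  →  s(q(e))   [R5 at 1.1]
7. s(q(e))  →  s(0)   [R4 at 1]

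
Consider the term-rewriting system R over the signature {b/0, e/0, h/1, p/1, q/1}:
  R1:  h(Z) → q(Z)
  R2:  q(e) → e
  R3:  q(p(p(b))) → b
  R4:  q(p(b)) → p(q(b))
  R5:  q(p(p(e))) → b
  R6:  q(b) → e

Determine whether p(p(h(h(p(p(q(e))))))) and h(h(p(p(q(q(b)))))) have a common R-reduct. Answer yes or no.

no — NF(t₁) = p(p(e)), NF(t₂) = e

Reduce t₁ = p(p(h(h(p(p(q(e))))))):
1. p(p(h(h(p(p(q(e)))))))  →  p(p(q(h(p(p(q(e)))))))   [R1 at 1.1]
2. p(p(q(h(p(p(q(e)))))))  →  p(p(q(q(p(p(q(e)))))))   [R1 at 1.1.1]
3. p(p(q(q(p(p(q(e)))))))  →  p(p(q(q(p(p(e))))))   [R2 at 1.1.1.1.1.1]
4. p(p(q(q(p(p(e))))))  →  p(p(q(b)))   [R5 at 1.1.1]
5. p(p(q(b)))  →  p(p(e))   [R6 at 1.1]

Reduce t₂ = h(h(p(p(q(q(b)))))):
1. h(h(p(p(q(q(b))))))  →  q(h(p(p(q(q(b))))))   [R1 at ε]
2. q(h(p(p(q(q(b))))))  →  q(q(p(p(q(q(b))))))   [R1 at 1]
3. q(q(p(p(q(q(b))))))  →  q(q(p(p(q(e)))))   [R6 at 1.1.1.1.1]
4. q(q(p(p(q(e)))))  →  q(q(p(p(e))))   [R2 at 1.1.1.1]
5. q(q(p(p(e))))  →  q(b)   [R5 at 1]
6. q(b)  →  e   [R6 at ε]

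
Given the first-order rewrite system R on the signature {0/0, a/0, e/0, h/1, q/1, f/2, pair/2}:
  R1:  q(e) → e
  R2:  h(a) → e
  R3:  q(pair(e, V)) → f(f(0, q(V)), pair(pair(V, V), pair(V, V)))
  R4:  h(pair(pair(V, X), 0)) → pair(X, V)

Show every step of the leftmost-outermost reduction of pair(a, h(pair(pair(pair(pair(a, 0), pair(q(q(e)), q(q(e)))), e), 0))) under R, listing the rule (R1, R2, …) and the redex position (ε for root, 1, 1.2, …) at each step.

1. pair(a, h(pair(pair(pair(pair(a, 0), pair(q(q(e)), q(q(e)))), e), 0)))  →  pair(a, pair(e, pair(pair(a, 0), pair(q(q(e)), q(q(e))))))   [R4 at 2]
2. pair(a, pair(e, pair(pair(a, 0), pair(q(q(e)), q(q(e))))))  →  pair(a, pair(e, pair(pair(a, 0), pair(q(e), q(q(e))))))   [R1 at 2.2.2.1.1]
3. pair(a, pair(e, pair(pair(a, 0), pair(q(e), q(q(e))))))  →  pair(a, pair(e, pair(pair(a, 0), pair(e, q(q(e))))))   [R1 at 2.2.2.1]
4. pair(a, pair(e, pair(pair(a, 0), pair(e, q(q(e))))))  →  pair(a, pair(e, pair(pair(a, 0), pair(e, q(e)))))   [R1 at 2.2.2.2.1]
5. pair(a, pair(e, pair(pair(a, 0), pair(e, q(e)))))  →  pair(a, pair(e, pair(pair(a, 0), pair(e, e))))   [R1 at 2.2.2.2]

pair(a, pair(e, pair(pair(a, 0), pair(e, e))))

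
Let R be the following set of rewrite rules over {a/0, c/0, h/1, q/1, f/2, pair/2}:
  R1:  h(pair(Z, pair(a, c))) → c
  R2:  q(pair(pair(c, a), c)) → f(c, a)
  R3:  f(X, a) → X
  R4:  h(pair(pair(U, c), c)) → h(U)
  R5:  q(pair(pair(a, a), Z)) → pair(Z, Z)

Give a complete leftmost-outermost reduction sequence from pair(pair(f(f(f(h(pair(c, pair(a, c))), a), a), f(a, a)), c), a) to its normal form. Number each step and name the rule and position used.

1. pair(pair(f(f(f(h(pair(c, pair(a, c))), a), a), f(a, a)), c), a)  →  pair(pair(f(f(h(pair(c, pair(a, c))), a), f(a, a)), c), a)   [R3 at 1.1.1]
2. pair(pair(f(f(h(pair(c, pair(a, c))), a), f(a, a)), c), a)  →  pair(pair(f(h(pair(c, pair(a, c))), f(a, a)), c), a)   [R3 at 1.1.1]
3. pair(pair(f(h(pair(c, pair(a, c))), f(a, a)), c), a)  →  pair(pair(f(c, f(a, a)), c), a)   [R1 at 1.1.1]
4. pair(pair(f(c, f(a, a)), c), a)  →  pair(pair(f(c, a), c), a)   [R3 at 1.1.2]
5. pair(pair(f(c, a), c), a)  →  pair(pair(c, c), a)   [R3 at 1.1]

pair(pair(c, c), a)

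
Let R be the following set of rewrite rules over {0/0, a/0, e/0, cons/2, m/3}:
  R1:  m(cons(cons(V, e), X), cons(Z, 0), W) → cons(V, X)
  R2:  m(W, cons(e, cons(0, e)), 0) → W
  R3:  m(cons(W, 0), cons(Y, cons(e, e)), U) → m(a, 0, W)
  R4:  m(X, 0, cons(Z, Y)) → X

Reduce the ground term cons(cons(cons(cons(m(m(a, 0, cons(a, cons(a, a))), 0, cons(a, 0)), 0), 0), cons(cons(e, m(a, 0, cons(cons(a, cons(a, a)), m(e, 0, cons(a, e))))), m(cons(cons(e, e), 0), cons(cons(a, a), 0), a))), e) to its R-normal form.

cons(cons(cons(cons(a, 0), 0), cons(cons(e, a), cons(e, 0))), e)

1. cons(cons(cons(cons(m(m(a, 0, cons(a, cons(a, a))), 0, cons(a, 0)), 0), 0), cons(cons(e, m(a, 0, cons(cons(a, cons(a, a)), m(e, 0, cons(a, e))))), m(cons(cons(e, e), 0), cons(cons(a, a), 0), a))), e)  →  cons(cons(cons(cons(m(a, 0, cons(a, cons(a, a))), 0), 0), cons(cons(e, m(a, 0, cons(cons(a, cons(a, a)), m(e, 0, cons(a, e))))), m(cons(cons(e, e), 0), cons(cons(a, a), 0), a))), e)   [R4 at 1.1.1.1]
2. cons(cons(cons(cons(m(a, 0, cons(a, cons(a, a))), 0), 0), cons(cons(e, m(a, 0, cons(cons(a, cons(a, a)), m(e, 0, cons(a, e))))), m(cons(cons(e, e), 0), cons(cons(a, a), 0), a))), e)  →  cons(cons(cons(cons(a, 0), 0), cons(cons(e, m(a, 0, cons(cons(a, cons(a, a)), m(e, 0, cons(a, e))))), m(cons(cons(e, e), 0), cons(cons(a, a), 0), a))), e)   [R4 at 1.1.1.1]
3. cons(cons(cons(cons(a, 0), 0), cons(cons(e, m(a, 0, cons(cons(a, cons(a, a)), m(e, 0, cons(a, e))))), m(cons(cons(e, e), 0), cons(cons(a, a), 0), a))), e)  →  cons(cons(cons(cons(a, 0), 0), cons(cons(e, a), m(cons(cons(e, e), 0), cons(cons(a, a), 0), a))), e)   [R4 at 1.2.1.2]
4. cons(cons(cons(cons(a, 0), 0), cons(cons(e, a), m(cons(cons(e, e), 0), cons(cons(a, a), 0), a))), e)  →  cons(cons(cons(cons(a, 0), 0), cons(cons(e, a), cons(e, 0))), e)   [R1 at 1.2.2]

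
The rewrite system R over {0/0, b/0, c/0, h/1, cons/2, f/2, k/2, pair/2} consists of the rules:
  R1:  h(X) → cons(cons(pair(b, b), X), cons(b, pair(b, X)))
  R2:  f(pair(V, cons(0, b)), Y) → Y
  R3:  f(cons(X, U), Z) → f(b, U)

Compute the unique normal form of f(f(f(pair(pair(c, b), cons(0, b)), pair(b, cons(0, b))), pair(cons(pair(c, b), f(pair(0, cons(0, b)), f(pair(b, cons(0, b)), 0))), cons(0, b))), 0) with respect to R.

1. f(f(f(pair(pair(c, b), cons(0, b)), pair(b, cons(0, b))), pair(cons(pair(c, b), f(pair(0, cons(0, b)), f(pair(b, cons(0, b)), 0))), cons(0, b))), 0)  →  f(f(pair(b, cons(0, b)), pair(cons(pair(c, b), f(pair(0, cons(0, b)), f(pair(b, cons(0, b)), 0))), cons(0, b))), 0)   [R2 at 1.1]
2. f(f(pair(b, cons(0, b)), pair(cons(pair(c, b), f(pair(0, cons(0, b)), f(pair(b, cons(0, b)), 0))), cons(0, b))), 0)  →  f(pair(cons(pair(c, b), f(pair(0, cons(0, b)), f(pair(b, cons(0, b)), 0))), cons(0, b)), 0)   [R2 at 1]
3. f(pair(cons(pair(c, b), f(pair(0, cons(0, b)), f(pair(b, cons(0, b)), 0))), cons(0, b)), 0)  →  0   [R2 at ε]

0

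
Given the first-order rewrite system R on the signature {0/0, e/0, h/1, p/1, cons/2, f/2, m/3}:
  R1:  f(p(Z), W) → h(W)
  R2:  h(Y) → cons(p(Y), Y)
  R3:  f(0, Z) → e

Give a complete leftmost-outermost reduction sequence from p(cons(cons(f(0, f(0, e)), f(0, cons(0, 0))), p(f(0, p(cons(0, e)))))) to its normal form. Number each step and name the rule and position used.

p(cons(cons(e, e), p(e)))

1. p(cons(cons(f(0, f(0, e)), f(0, cons(0, 0))), p(f(0, p(cons(0, e))))))  →  p(cons(cons(e, f(0, cons(0, 0))), p(f(0, p(cons(0, e))))))   [R3 at 1.1.1]
2. p(cons(cons(e, f(0, cons(0, 0))), p(f(0, p(cons(0, e))))))  →  p(cons(cons(e, e), p(f(0, p(cons(0, e))))))   [R3 at 1.1.2]
3. p(cons(cons(e, e), p(f(0, p(cons(0, e))))))  →  p(cons(cons(e, e), p(e)))   [R3 at 1.2.1]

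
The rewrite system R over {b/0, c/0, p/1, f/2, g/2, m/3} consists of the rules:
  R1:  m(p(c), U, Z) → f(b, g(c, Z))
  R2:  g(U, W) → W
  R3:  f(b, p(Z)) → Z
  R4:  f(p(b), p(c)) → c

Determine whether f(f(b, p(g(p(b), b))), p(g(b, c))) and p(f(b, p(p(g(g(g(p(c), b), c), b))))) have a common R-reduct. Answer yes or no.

Reduce t₁ = f(f(b, p(g(p(b), b))), p(g(b, c))):
1. f(f(b, p(g(p(b), b))), p(g(b, c)))  →  f(g(p(b), b), p(g(b, c)))   [R3 at 1]
2. f(g(p(b), b), p(g(b, c)))  →  f(b, p(g(b, c)))   [R2 at 1]
3. f(b, p(g(b, c)))  →  g(b, c)   [R3 at ε]
4. g(b, c)  →  c   [R2 at ε]

Reduce t₂ = p(f(b, p(p(g(g(g(p(c), b), c), b))))):
1. p(f(b, p(p(g(g(g(p(c), b), c), b)))))  →  p(p(g(g(g(p(c), b), c), b)))   [R3 at 1]
2. p(p(g(g(g(p(c), b), c), b)))  →  p(p(b))   [R2 at 1.1]

no — NF(t₁) = c, NF(t₂) = p(p(b))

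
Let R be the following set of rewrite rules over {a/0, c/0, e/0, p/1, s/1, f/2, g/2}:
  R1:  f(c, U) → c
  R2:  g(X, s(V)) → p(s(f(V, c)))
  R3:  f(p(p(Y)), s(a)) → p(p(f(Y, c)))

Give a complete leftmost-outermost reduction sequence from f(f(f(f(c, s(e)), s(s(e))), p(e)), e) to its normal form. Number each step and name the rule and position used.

1. f(f(f(f(c, s(e)), s(s(e))), p(e)), e)  →  f(f(f(c, s(s(e))), p(e)), e)   [R1 at 1.1.1]
2. f(f(f(c, s(s(e))), p(e)), e)  →  f(f(c, p(e)), e)   [R1 at 1.1]
3. f(f(c, p(e)), e)  →  f(c, e)   [R1 at 1]
4. f(c, e)  →  c   [R1 at ε]

c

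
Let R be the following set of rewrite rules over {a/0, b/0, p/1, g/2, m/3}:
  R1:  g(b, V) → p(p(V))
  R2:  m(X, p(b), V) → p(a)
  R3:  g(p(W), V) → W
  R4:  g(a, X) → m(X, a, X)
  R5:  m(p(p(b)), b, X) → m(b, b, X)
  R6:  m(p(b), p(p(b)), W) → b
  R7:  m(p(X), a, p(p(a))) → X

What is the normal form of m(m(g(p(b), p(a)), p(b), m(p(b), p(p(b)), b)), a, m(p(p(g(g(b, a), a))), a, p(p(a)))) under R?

1. m(m(g(p(b), p(a)), p(b), m(p(b), p(p(b)), b)), a, m(p(p(g(g(b, a), a))), a, p(p(a))))  →  m(p(a), a, m(p(p(g(g(b, a), a))), a, p(p(a))))   [R2 at 1]
2. m(p(a), a, m(p(p(g(g(b, a), a))), a, p(p(a))))  →  m(p(a), a, p(g(g(b, a), a)))   [R7 at 3]
3. m(p(a), a, p(g(g(b, a), a)))  →  m(p(a), a, p(g(p(p(a)), a)))   [R1 at 3.1.1]
4. m(p(a), a, p(g(p(p(a)), a)))  →  m(p(a), a, p(p(a)))   [R3 at 3.1]
5. m(p(a), a, p(p(a)))  →  a   [R7 at ε]

a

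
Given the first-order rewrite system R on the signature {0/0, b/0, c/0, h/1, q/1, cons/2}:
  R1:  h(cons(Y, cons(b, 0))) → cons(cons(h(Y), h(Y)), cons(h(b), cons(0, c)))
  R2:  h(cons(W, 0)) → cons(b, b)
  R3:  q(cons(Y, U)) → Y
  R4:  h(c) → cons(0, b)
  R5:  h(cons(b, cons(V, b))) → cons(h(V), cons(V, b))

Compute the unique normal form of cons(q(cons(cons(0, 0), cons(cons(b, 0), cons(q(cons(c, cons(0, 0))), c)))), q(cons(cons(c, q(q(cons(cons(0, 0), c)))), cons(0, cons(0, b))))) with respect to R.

cons(cons(0, 0), cons(c, 0))

1. cons(q(cons(cons(0, 0), cons(cons(b, 0), cons(q(cons(c, cons(0, 0))), c)))), q(cons(cons(c, q(q(cons(cons(0, 0), c)))), cons(0, cons(0, b)))))  →  cons(cons(0, 0), q(cons(cons(c, q(q(cons(cons(0, 0), c)))), cons(0, cons(0, b)))))   [R3 at 1]
2. cons(cons(0, 0), q(cons(cons(c, q(q(cons(cons(0, 0), c)))), cons(0, cons(0, b)))))  →  cons(cons(0, 0), cons(c, q(q(cons(cons(0, 0), c)))))   [R3 at 2]
3. cons(cons(0, 0), cons(c, q(q(cons(cons(0, 0), c)))))  →  cons(cons(0, 0), cons(c, q(cons(0, 0))))   [R3 at 2.2.1]
4. cons(cons(0, 0), cons(c, q(cons(0, 0))))  →  cons(cons(0, 0), cons(c, 0))   [R3 at 2.2]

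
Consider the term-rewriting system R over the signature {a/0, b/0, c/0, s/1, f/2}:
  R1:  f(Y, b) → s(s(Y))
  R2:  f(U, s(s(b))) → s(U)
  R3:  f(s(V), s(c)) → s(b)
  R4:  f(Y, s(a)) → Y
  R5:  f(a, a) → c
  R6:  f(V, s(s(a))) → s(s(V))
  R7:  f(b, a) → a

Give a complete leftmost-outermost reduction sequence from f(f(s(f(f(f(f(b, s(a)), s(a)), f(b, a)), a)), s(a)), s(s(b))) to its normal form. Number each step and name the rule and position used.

s(s(c))

1. f(f(s(f(f(f(f(b, s(a)), s(a)), f(b, a)), a)), s(a)), s(s(b)))  →  s(f(s(f(f(f(f(b, s(a)), s(a)), f(b, a)), a)), s(a)))   [R2 at ε]
2. s(f(s(f(f(f(f(b, s(a)), s(a)), f(b, a)), a)), s(a)))  →  s(s(f(f(f(f(b, s(a)), s(a)), f(b, a)), a)))   [R4 at 1]
3. s(s(f(f(f(f(b, s(a)), s(a)), f(b, a)), a)))  →  s(s(f(f(f(b, s(a)), f(b, a)), a)))   [R4 at 1.1.1.1]
4. s(s(f(f(f(b, s(a)), f(b, a)), a)))  →  s(s(f(f(b, f(b, a)), a)))   [R4 at 1.1.1.1]
5. s(s(f(f(b, f(b, a)), a)))  →  s(s(f(f(b, a), a)))   [R7 at 1.1.1.2]
6. s(s(f(f(b, a), a)))  →  s(s(f(a, a)))   [R7 at 1.1.1]
7. s(s(f(a, a)))  →  s(s(c))   [R5 at 1.1]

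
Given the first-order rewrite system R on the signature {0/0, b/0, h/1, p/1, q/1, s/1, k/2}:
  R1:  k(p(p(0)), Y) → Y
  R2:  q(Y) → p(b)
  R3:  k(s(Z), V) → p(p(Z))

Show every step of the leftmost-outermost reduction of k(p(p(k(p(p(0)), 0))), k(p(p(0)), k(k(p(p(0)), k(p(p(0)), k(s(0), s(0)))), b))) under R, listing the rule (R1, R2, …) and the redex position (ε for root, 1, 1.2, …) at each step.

b

1. k(p(p(k(p(p(0)), 0))), k(p(p(0)), k(k(p(p(0)), k(p(p(0)), k(s(0), s(0)))), b)))  →  k(p(p(0)), k(p(p(0)), k(k(p(p(0)), k(p(p(0)), k(s(0), s(0)))), b)))   [R1 at 1.1.1]
2. k(p(p(0)), k(p(p(0)), k(k(p(p(0)), k(p(p(0)), k(s(0), s(0)))), b)))  →  k(p(p(0)), k(k(p(p(0)), k(p(p(0)), k(s(0), s(0)))), b))   [R1 at ε]
3. k(p(p(0)), k(k(p(p(0)), k(p(p(0)), k(s(0), s(0)))), b))  →  k(k(p(p(0)), k(p(p(0)), k(s(0), s(0)))), b)   [R1 at ε]
4. k(k(p(p(0)), k(p(p(0)), k(s(0), s(0)))), b)  →  k(k(p(p(0)), k(s(0), s(0))), b)   [R1 at 1]
5. k(k(p(p(0)), k(s(0), s(0))), b)  →  k(k(s(0), s(0)), b)   [R1 at 1]
6. k(k(s(0), s(0)), b)  →  k(p(p(0)), b)   [R3 at 1]
7. k(p(p(0)), b)  →  b   [R1 at ε]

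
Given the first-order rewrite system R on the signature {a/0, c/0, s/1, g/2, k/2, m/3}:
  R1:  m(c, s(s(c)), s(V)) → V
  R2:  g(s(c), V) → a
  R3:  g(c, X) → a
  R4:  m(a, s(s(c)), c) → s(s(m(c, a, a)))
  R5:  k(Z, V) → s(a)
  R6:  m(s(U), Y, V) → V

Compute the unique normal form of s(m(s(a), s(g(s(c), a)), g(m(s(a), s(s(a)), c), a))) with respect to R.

s(a)

1. s(m(s(a), s(g(s(c), a)), g(m(s(a), s(s(a)), c), a)))  →  s(g(m(s(a), s(s(a)), c), a))   [R6 at 1]
2. s(g(m(s(a), s(s(a)), c), a))  →  s(g(c, a))   [R6 at 1.1]
3. s(g(c, a))  →  s(a)   [R3 at 1]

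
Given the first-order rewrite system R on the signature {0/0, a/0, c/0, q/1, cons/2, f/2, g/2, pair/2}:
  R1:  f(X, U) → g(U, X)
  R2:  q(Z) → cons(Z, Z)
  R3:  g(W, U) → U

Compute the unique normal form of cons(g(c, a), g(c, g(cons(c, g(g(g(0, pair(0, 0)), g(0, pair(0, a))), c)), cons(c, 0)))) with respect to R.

cons(a, cons(c, 0))

1. cons(g(c, a), g(c, g(cons(c, g(g(g(0, pair(0, 0)), g(0, pair(0, a))), c)), cons(c, 0))))  →  cons(a, g(c, g(cons(c, g(g(g(0, pair(0, 0)), g(0, pair(0, a))), c)), cons(c, 0))))   [R3 at 1]
2. cons(a, g(c, g(cons(c, g(g(g(0, pair(0, 0)), g(0, pair(0, a))), c)), cons(c, 0))))  →  cons(a, g(cons(c, g(g(g(0, pair(0, 0)), g(0, pair(0, a))), c)), cons(c, 0)))   [R3 at 2]
3. cons(a, g(cons(c, g(g(g(0, pair(0, 0)), g(0, pair(0, a))), c)), cons(c, 0)))  →  cons(a, cons(c, 0))   [R3 at 2]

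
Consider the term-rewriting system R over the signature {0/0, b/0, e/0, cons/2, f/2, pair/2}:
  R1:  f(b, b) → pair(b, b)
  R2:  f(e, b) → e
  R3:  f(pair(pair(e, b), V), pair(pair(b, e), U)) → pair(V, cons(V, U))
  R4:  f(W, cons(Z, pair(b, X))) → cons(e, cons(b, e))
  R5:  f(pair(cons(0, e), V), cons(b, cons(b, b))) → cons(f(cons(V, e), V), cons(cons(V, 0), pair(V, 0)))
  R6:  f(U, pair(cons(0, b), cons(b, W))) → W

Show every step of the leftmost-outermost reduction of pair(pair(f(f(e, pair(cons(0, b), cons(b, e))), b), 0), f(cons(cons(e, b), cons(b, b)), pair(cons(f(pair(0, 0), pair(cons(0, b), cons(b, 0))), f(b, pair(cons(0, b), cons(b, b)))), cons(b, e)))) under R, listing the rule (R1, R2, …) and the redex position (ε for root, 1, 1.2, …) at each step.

pair(pair(e, 0), e)

1. pair(pair(f(f(e, pair(cons(0, b), cons(b, e))), b), 0), f(cons(cons(e, b), cons(b, b)), pair(cons(f(pair(0, 0), pair(cons(0, b), cons(b, 0))), f(b, pair(cons(0, b), cons(b, b)))), cons(b, e))))  →  pair(pair(f(e, b), 0), f(cons(cons(e, b), cons(b, b)), pair(cons(f(pair(0, 0), pair(cons(0, b), cons(b, 0))), f(b, pair(cons(0, b), cons(b, b)))), cons(b, e))))   [R6 at 1.1.1]
2. pair(pair(f(e, b), 0), f(cons(cons(e, b), cons(b, b)), pair(cons(f(pair(0, 0), pair(cons(0, b), cons(b, 0))), f(b, pair(cons(0, b), cons(b, b)))), cons(b, e))))  →  pair(pair(e, 0), f(cons(cons(e, b), cons(b, b)), pair(cons(f(pair(0, 0), pair(cons(0, b), cons(b, 0))), f(b, pair(cons(0, b), cons(b, b)))), cons(b, e))))   [R2 at 1.1]
3. pair(pair(e, 0), f(cons(cons(e, b), cons(b, b)), pair(cons(f(pair(0, 0), pair(cons(0, b), cons(b, 0))), f(b, pair(cons(0, b), cons(b, b)))), cons(b, e))))  →  pair(pair(e, 0), f(cons(cons(e, b), cons(b, b)), pair(cons(0, f(b, pair(cons(0, b), cons(b, b)))), cons(b, e))))   [R6 at 2.2.1.1]
4. pair(pair(e, 0), f(cons(cons(e, b), cons(b, b)), pair(cons(0, f(b, pair(cons(0, b), cons(b, b)))), cons(b, e))))  →  pair(pair(e, 0), f(cons(cons(e, b), cons(b, b)), pair(cons(0, b), cons(b, e))))   [R6 at 2.2.1.2]
5. pair(pair(e, 0), f(cons(cons(e, b), cons(b, b)), pair(cons(0, b), cons(b, e))))  →  pair(pair(e, 0), e)   [R6 at 2]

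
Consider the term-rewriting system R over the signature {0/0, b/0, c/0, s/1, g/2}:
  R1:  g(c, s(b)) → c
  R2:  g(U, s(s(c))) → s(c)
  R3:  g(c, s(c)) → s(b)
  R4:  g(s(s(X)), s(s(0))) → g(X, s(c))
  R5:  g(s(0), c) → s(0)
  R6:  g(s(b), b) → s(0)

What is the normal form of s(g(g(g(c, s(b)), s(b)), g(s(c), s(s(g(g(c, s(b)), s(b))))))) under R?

s(s(b))

1. s(g(g(g(c, s(b)), s(b)), g(s(c), s(s(g(g(c, s(b)), s(b)))))))  →  s(g(g(c, s(b)), g(s(c), s(s(g(g(c, s(b)), s(b)))))))   [R1 at 1.1.1]
2. s(g(g(c, s(b)), g(s(c), s(s(g(g(c, s(b)), s(b)))))))  →  s(g(c, g(s(c), s(s(g(g(c, s(b)), s(b)))))))   [R1 at 1.1]
3. s(g(c, g(s(c), s(s(g(g(c, s(b)), s(b)))))))  →  s(g(c, g(s(c), s(s(g(c, s(b)))))))   [R1 at 1.2.2.1.1.1]
4. s(g(c, g(s(c), s(s(g(c, s(b)))))))  →  s(g(c, g(s(c), s(s(c)))))   [R1 at 1.2.2.1.1]
5. s(g(c, g(s(c), s(s(c)))))  →  s(g(c, s(c)))   [R2 at 1.2]
6. s(g(c, s(c)))  →  s(s(b))   [R3 at 1]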